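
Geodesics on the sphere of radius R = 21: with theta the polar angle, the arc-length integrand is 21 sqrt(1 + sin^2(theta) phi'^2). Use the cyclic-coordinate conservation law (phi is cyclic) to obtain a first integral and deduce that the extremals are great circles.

On the sphere of radius R = 21 with spherical coordinates (θ, φ), the induced metric is
    ds^2 = 441(dθ^2 + sin^2(θ) dφ^2).
Parameterise by θ; the arc-length functional is
    J[φ] = ∫ 21 sqrt(1 + sin^2(θ) (dφ/dθ)^2) dθ,
so L = 21 sqrt(1 + sin^2(θ) φ'^2). Compute
    ∂L/∂φ = 0  (L has no explicit φ dependence),
    ∂L/∂φ' = 21 sin^2(θ) φ' / sqrt(1 + sin^2(θ) φ'^2).
Since ∂L/∂φ = 0, the Euler-Lagrange equation
    d/dθ(∂L/∂φ') − ∂L/∂φ = 0
reduces to d/dθ(∂L/∂φ') = 0, i.e. the momentum conjugate to φ is conserved:
    21 sin^2(θ) φ' / sqrt(1 + sin^2(θ) φ'^2) = C.
The overall factor of 21 is constant, so dividing through gives Clairaut's relation sin^2(θ) φ' / sqrt(1 + sin^2(θ) φ'^2) = C' (with C' = C/21). Solving for φ' and integrating gives the great-circle family
    cot(θ) = A cos(φ − φ_0),
i.e. the intersection of the sphere with a plane through the origin. The two constants A and φ_0 (equivalently C and one phase) are fixed by the two endpoint conditions.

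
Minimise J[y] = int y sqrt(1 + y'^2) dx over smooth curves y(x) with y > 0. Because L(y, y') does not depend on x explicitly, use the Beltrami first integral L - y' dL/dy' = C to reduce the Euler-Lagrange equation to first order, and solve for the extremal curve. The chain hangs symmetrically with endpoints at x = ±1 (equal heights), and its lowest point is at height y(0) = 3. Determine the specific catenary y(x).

The Lagrangian L(y, y') = y sqrt(1 + y'^2) has no explicit x dependence, so the Beltrami identity applies:
    L − y' ∂L/∂y' = C.
Compute ∂L/∂y' = y · y' / sqrt(1 + y'^2). Then
    L − y' ∂L/∂y'
    = y sqrt(1 + y'^2) − y · y'^2 / sqrt(1 + y'^2)
    = y (1 + y'^2 − y'^2) / sqrt(1 + y'^2)
    = y / sqrt(1 + y'^2) = C.
Squaring gives y^2 = C^2 (1 + y'^2), i.e.
    y'^2 = y^2 / C^2 − 1.
Separating variables,
    dy / sqrt(y^2 − C^2) = dx / C,
and integrating gives arccosh(y / C) = (x − a)/C, so
    y(x) = C cosh((x − a)/C),
the catenary. The constants C and a are fixed by the two endpoint conditions (and, for the hanging-chain problem, the length constraint selects C).
Now fit the given data. The endpoints x = ±1 are symmetric at equal height, so the catenary is even about its minimum: a = 0 and y(x) = C cosh(x/C). The lowest point is y(0) = C cosh(0) = C, and we are told y(0) = 3, so C = 3. Therefore
    y(x) = 3 cosh(x/3),
and at the endpoints
    y(±1) = 3 cosh(1/3).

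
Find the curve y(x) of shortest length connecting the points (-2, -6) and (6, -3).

Arc-length functional: J[y] = ∫ sqrt(1 + (y')^2) dx.
Lagrangian L = sqrt(1 + (y')^2) has no explicit y dependence, so ∂L/∂y = 0 and the Euler-Lagrange equation gives
    d/dx( y' / sqrt(1 + (y')^2) ) = 0  ⇒  y' / sqrt(1 + (y')^2) = const.
Hence y' is constant, so y(x) is affine.
Fitting the endpoints (-2, -6) and (6, -3):
    slope m = ((-3) − (-6)) / (6 − (-2)) = 3/8,
    intercept c = (-6) − m·(-2) = -21/4.
Extremal: y(x) = (3/8) x - 21/4.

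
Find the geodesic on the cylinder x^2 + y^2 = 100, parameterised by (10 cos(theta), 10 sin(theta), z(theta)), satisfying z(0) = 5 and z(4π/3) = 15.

Parameterise the cylinder of radius R = 10 as
    r(θ) = (10 cos θ, 10 sin θ, z(θ)).
The arc-length element is
    ds = sqrt(100 + (dz/dθ)^2) dθ,
so the Lagrangian is L = sqrt(100 + z'^2).
L depends on z' only, not on z or θ, so ∂L/∂z = 0 and
    ∂L/∂z' = z' / sqrt(100 + z'^2).
The Euler-Lagrange equation gives
    d/dθ( z' / sqrt(100 + z'^2) ) = 0,
so z' is constant. Integrating once:
    z(θ) = a θ + b,
a helix on the cylinder (a straight line when the cylinder is unrolled). The constants a, b are determined by the endpoint conditions.
With endpoint conditions z(0) = 5 and z(4π/3) = 15: from z(0) = b we get b = 5, and a·4π/3 + 5 = 15 gives a = 15/(2π), so
    z(θ) = (15/(2π)) θ + 5.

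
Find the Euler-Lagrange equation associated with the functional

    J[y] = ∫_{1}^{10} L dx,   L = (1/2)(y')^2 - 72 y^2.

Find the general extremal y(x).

The Lagrangian is L = (1/2)(y')^2 - 72 y^2.
∂L/∂y = -144y.
∂L/∂y' = y'.
The Euler-Lagrange equation d/dx(∂L/∂y') − ∂L/∂y = 0 becomes:
    y'' + 144 y = 0
General solution: y(x) = A sin(12x) + B cos(12x), where A and B are arbitrary constants fixed by the endpoint conditions.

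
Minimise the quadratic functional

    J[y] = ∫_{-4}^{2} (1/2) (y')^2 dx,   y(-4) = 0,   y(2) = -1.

The Lagrangian is L = (1/2) (y')^2.
Compute ∂L/∂y = 0, ∂L/∂y' = y'.
The Euler-Lagrange equation d/dx(∂L/∂y') − ∂L/∂y = 0 reduces to
    y'' = 0.
Its general solution is
    y(x) = A x + B,
with A, B fixed by the endpoint conditions.
Applying the endpoint conditions y(-4) = 0 and y(2) = -1: solve A·-4 + B = 0 and A·2 + B = -1. Subtracting gives A(2 − -4) = -1 − 0, so A = -1/6, and B = 0 − A·-4 = -2/3. Therefore
    y(x) = (-1/6) x - 2/3.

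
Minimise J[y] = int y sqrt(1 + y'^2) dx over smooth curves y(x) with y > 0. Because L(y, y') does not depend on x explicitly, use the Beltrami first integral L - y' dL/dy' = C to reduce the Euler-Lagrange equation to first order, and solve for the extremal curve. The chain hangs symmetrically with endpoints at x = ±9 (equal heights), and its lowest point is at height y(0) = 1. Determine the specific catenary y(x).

The Lagrangian L(y, y') = y sqrt(1 + y'^2) has no explicit x dependence, so the Beltrami identity applies:
    L − y' ∂L/∂y' = C.
Compute ∂L/∂y' = y · y' / sqrt(1 + y'^2). Then
    L − y' ∂L/∂y'
    = y sqrt(1 + y'^2) − y · y'^2 / sqrt(1 + y'^2)
    = y (1 + y'^2 − y'^2) / sqrt(1 + y'^2)
    = y / sqrt(1 + y'^2) = C.
Squaring gives y^2 = C^2 (1 + y'^2), i.e.
    y'^2 = y^2 / C^2 − 1.
Separating variables,
    dy / sqrt(y^2 − C^2) = dx / C,
and integrating gives arccosh(y / C) = (x − a)/C, so
    y(x) = C cosh((x − a)/C),
the catenary. The constants C and a are fixed by the two endpoint conditions (and, for the hanging-chain problem, the length constraint selects C).
Now fit the given data. The endpoints x = ±9 are symmetric at equal height, so the catenary is even about its minimum: a = 0 and y(x) = C cosh(x/C). The lowest point is y(0) = C cosh(0) = C, and we are told y(0) = 1, so C = 1. Therefore
    y(x) = cosh(x),
and at the endpoints
    y(±9) = cosh(9).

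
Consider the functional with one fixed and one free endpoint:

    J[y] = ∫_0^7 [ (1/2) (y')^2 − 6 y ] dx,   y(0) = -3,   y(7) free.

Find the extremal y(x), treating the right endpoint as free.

The Lagrangian L = (1/2) (y')^2 − 6 y gives
    ∂L/∂y = −6,   ∂L/∂y' = y'.
Euler-Lagrange: d/dx(y') − (−6) = 0, i.e. y'' + 6 = 0, so
    y(x) = −(6/2) x^2 + C1 x + C2.
Fixed left endpoint y(0) = -3 ⇒ C2 = -3.
The right endpoint x = 7 is free, so the natural (transversality) condition is ∂L/∂y' |_{x=7} = 0, i.e. y'(7) = 0.
Compute y'(x) = −6 x + C1, so y'(7) = −42 + C1 = 0 ⇒ C1 = 42.
Therefore the extremal is
    y(x) = −3 x^2 + 42 x − 3.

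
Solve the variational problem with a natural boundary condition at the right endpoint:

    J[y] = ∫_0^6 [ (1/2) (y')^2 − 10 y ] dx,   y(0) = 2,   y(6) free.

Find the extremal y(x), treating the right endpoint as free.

The Lagrangian L = (1/2) (y')^2 − 10 y gives
    ∂L/∂y = −10,   ∂L/∂y' = y'.
Euler-Lagrange: d/dx(y') − (−10) = 0, i.e. y'' + 10 = 0, so
    y(x) = −(10/2) x^2 + C1 x + C2.
Fixed left endpoint y(0) = 2 ⇒ C2 = 2.
The right endpoint x = 6 is free, so the natural (transversality) condition is ∂L/∂y' |_{x=6} = 0, i.e. y'(6) = 0.
Compute y'(x) = −10 x + C1, so y'(6) = −60 + C1 = 0 ⇒ C1 = 60.
Therefore the extremal is
    y(x) = −5 x^2 + 60 x + 2.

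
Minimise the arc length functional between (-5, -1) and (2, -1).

Arc-length functional: J[y] = ∫ sqrt(1 + (y')^2) dx.
Lagrangian L = sqrt(1 + (y')^2) has no explicit y dependence, so ∂L/∂y = 0 and the Euler-Lagrange equation gives
    d/dx( y' / sqrt(1 + (y')^2) ) = 0  ⇒  y' / sqrt(1 + (y')^2) = const.
Hence y' is constant, so y(x) is affine.
Fitting the endpoints (-5, -1) and (2, -1):
    slope m = ((-1) − (-1)) / (2 − (-5)) = 0,
    intercept c = (-1) − m·(-5) = -1.
Extremal: y(x) = -1.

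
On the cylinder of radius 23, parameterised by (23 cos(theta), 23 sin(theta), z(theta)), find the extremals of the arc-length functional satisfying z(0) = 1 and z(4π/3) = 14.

Parameterise the cylinder of radius R = 23 as
    r(θ) = (23 cos θ, 23 sin θ, z(θ)).
The arc-length element is
    ds = sqrt(529 + (dz/dθ)^2) dθ,
so the Lagrangian is L = sqrt(529 + z'^2).
L depends on z' only, not on z or θ, so ∂L/∂z = 0 and
    ∂L/∂z' = z' / sqrt(529 + z'^2).
The Euler-Lagrange equation gives
    d/dθ( z' / sqrt(529 + z'^2) ) = 0,
so z' is constant. Integrating once:
    z(θ) = a θ + b,
a helix on the cylinder (a straight line when the cylinder is unrolled). The constants a, b are determined by the endpoint conditions.
With endpoint conditions z(0) = 1 and z(4π/3) = 14: from z(0) = b we get b = 1, and a·4π/3 + 1 = 14 gives a = 39/(4π), so
    z(θ) = (39/(4π)) θ + 1.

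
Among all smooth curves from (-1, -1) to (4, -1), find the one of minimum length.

Arc-length functional: J[y] = ∫ sqrt(1 + (y')^2) dx.
Lagrangian L = sqrt(1 + (y')^2) has no explicit y dependence, so ∂L/∂y = 0 and the Euler-Lagrange equation gives
    d/dx( y' / sqrt(1 + (y')^2) ) = 0  ⇒  y' / sqrt(1 + (y')^2) = const.
Hence y' is constant, so y(x) is affine.
Fitting the endpoints (-1, -1) and (4, -1):
    slope m = ((-1) − (-1)) / (4 − (-1)) = 0,
    intercept c = (-1) − m·(-1) = -1.
Extremal: y(x) = -1.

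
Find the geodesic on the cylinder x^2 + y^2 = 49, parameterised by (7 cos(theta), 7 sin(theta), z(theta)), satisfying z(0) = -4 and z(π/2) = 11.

Parameterise the cylinder of radius R = 7 as
    r(θ) = (7 cos θ, 7 sin θ, z(θ)).
The arc-length element is
    ds = sqrt(49 + (dz/dθ)^2) dθ,
so the Lagrangian is L = sqrt(49 + z'^2).
L depends on z' only, not on z or θ, so ∂L/∂z = 0 and
    ∂L/∂z' = z' / sqrt(49 + z'^2).
The Euler-Lagrange equation gives
    d/dθ( z' / sqrt(49 + z'^2) ) = 0,
so z' is constant. Integrating once:
    z(θ) = a θ + b,
a helix on the cylinder (a straight line when the cylinder is unrolled). The constants a, b are determined by the endpoint conditions.
With endpoint conditions z(0) = -4 and z(π/2) = 11: from z(0) = b we get b = -4, and a·π/2 + -4 = 11 gives a = 30/π, so
    z(θ) = (30/π) θ − 4.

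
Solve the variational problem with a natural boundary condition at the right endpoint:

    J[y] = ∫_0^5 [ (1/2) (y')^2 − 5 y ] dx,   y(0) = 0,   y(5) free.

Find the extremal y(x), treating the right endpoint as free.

The Lagrangian L = (1/2) (y')^2 − 5 y gives
    ∂L/∂y = −5,   ∂L/∂y' = y'.
Euler-Lagrange: d/dx(y') − (−5) = 0, i.e. y'' + 5 = 0, so
    y(x) = −(5/2) x^2 + C1 x + C2.
Fixed left endpoint y(0) = 0 ⇒ C2 = 0.
The right endpoint x = 5 is free, so the natural (transversality) condition is ∂L/∂y' |_{x=5} = 0, i.e. y'(5) = 0.
Compute y'(x) = −5 x + C1, so y'(5) = −25 + C1 = 0 ⇒ C1 = 25.
Therefore the extremal is
    y(x) = −(5/2) x^2 + 25 x.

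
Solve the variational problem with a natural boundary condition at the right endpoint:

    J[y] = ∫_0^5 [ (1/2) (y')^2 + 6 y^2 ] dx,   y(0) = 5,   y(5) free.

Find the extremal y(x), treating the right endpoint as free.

The Lagrangian L = (1/2) (y')^2 + 6 y^2 gives
    ∂L/∂y = 12 y,   ∂L/∂y' = y'.
Euler-Lagrange: y'' − 12 y = 0.
With k = sqrt(12), the general solution is
    y(x) = A cosh(sqrt(12) x) + B sinh(sqrt(12) x).
Fixed left endpoint y(0) = 5 ⇒ A = 5.
The right endpoint x = 5 is free, so the natural (transversality) condition is ∂L/∂y' |_{x=5} = 0, i.e. y'(5) = 0.
Compute y'(x) = A k sinh(k x) + B k cosh(k x), so
    y'(5) = A k sinh(k·5) + B k cosh(k·5) = 0
    ⇒ B = −A tanh(k·5) = − 5 tanh(sqrt(12)·5).
Therefore the extremal is
    y(x) = 5 cosh(sqrt(12) x) − 5 tanh(sqrt(12)·5) sinh(sqrt(12) x).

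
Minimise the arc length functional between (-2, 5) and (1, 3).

Arc-length functional: J[y] = ∫ sqrt(1 + (y')^2) dx.
Lagrangian L = sqrt(1 + (y')^2) has no explicit y dependence, so ∂L/∂y = 0 and the Euler-Lagrange equation gives
    d/dx( y' / sqrt(1 + (y')^2) ) = 0  ⇒  y' / sqrt(1 + (y')^2) = const.
Hence y' is constant, so y(x) is affine.
Fitting the endpoints (-2, 5) and (1, 3):
    slope m = (3 − 5) / (1 − (-2)) = -2/3,
    intercept c = 5 − m·(-2) = 11/3.
Extremal: y(x) = (-2/3) x + 11/3.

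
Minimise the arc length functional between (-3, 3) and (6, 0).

Arc-length functional: J[y] = ∫ sqrt(1 + (y')^2) dx.
Lagrangian L = sqrt(1 + (y')^2) has no explicit y dependence, so ∂L/∂y = 0 and the Euler-Lagrange equation gives
    d/dx( y' / sqrt(1 + (y')^2) ) = 0  ⇒  y' / sqrt(1 + (y')^2) = const.
Hence y' is constant, so y(x) is affine.
Fitting the endpoints (-3, 3) and (6, 0):
    slope m = (0 − 3) / (6 − (-3)) = -1/3,
    intercept c = 3 − m·(-3) = 2.
Extremal: y(x) = (-1/3) x + 2.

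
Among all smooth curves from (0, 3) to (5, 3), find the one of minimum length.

Arc-length functional: J[y] = ∫ sqrt(1 + (y')^2) dx.
Lagrangian L = sqrt(1 + (y')^2) has no explicit y dependence, so ∂L/∂y = 0 and the Euler-Lagrange equation gives
    d/dx( y' / sqrt(1 + (y')^2) ) = 0  ⇒  y' / sqrt(1 + (y')^2) = const.
Hence y' is constant, so y(x) is affine.
Fitting the endpoints (0, 3) and (5, 3):
    slope m = (3 − 3) / (5 − 0) = 0,
    intercept c = 3 − m·0 = 3.
Extremal: y(x) = 3.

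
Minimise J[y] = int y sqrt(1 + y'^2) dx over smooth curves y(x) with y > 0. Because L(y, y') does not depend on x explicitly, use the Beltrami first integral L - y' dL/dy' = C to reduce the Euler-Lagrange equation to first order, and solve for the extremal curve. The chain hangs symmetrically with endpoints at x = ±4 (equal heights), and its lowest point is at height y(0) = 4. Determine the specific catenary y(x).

The Lagrangian L(y, y') = y sqrt(1 + y'^2) has no explicit x dependence, so the Beltrami identity applies:
    L − y' ∂L/∂y' = C.
Compute ∂L/∂y' = y · y' / sqrt(1 + y'^2). Then
    L − y' ∂L/∂y'
    = y sqrt(1 + y'^2) − y · y'^2 / sqrt(1 + y'^2)
    = y (1 + y'^2 − y'^2) / sqrt(1 + y'^2)
    = y / sqrt(1 + y'^2) = C.
Squaring gives y^2 = C^2 (1 + y'^2), i.e.
    y'^2 = y^2 / C^2 − 1.
Separating variables,
    dy / sqrt(y^2 − C^2) = dx / C,
and integrating gives arccosh(y / C) = (x − a)/C, so
    y(x) = C cosh((x − a)/C),
the catenary. The constants C and a are fixed by the two endpoint conditions (and, for the hanging-chain problem, the length constraint selects C).
Now fit the given data. The endpoints x = ±4 are symmetric at equal height, so the catenary is even about its minimum: a = 0 and y(x) = C cosh(x/C). The lowest point is y(0) = C cosh(0) = C, and we are told y(0) = 4, so C = 4. Therefore
    y(x) = 4 cosh(x/4),
and at the endpoints
    y(±4) = 4 cosh(4/4).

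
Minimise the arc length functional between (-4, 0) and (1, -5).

Arc-length functional: J[y] = ∫ sqrt(1 + (y')^2) dx.
Lagrangian L = sqrt(1 + (y')^2) has no explicit y dependence, so ∂L/∂y = 0 and the Euler-Lagrange equation gives
    d/dx( y' / sqrt(1 + (y')^2) ) = 0  ⇒  y' / sqrt(1 + (y')^2) = const.
Hence y' is constant, so y(x) is affine.
Fitting the endpoints (-4, 0) and (1, -5):
    slope m = ((-5) − 0) / (1 − (-4)) = -1,
    intercept c = 0 − m·(-4) = -4.
Extremal: y(x) = -x - 4.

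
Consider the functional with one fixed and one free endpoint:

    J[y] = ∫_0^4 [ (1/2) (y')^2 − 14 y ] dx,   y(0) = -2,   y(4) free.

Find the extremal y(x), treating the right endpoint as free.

The Lagrangian L = (1/2) (y')^2 − 14 y gives
    ∂L/∂y = −14,   ∂L/∂y' = y'.
Euler-Lagrange: d/dx(y') − (−14) = 0, i.e. y'' + 14 = 0, so
    y(x) = −(14/2) x^2 + C1 x + C2.
Fixed left endpoint y(0) = -2 ⇒ C2 = -2.
The right endpoint x = 4 is free, so the natural (transversality) condition is ∂L/∂y' |_{x=4} = 0, i.e. y'(4) = 0.
Compute y'(x) = −14 x + C1, so y'(4) = −56 + C1 = 0 ⇒ C1 = 56.
Therefore the extremal is
    y(x) = −7 x^2 + 56 x − 2.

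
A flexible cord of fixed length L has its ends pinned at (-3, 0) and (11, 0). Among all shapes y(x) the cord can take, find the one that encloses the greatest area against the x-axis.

Set up the augmented Lagrangian using a multiplier λ for the length constraint:
    F(y, y') = y − λ sqrt(1 + y'^2).
F has no explicit x dependence, so the Beltrami identity yields a first integral
    F − y' ∂F/∂y' = C.
Compute ∂F/∂y' = −λ y' / sqrt(1 + y'^2). Then
    y − λ sqrt(1 + y'^2) + λ y'^2 / sqrt(1 + y'^2) = C
    ⇒  y − λ / sqrt(1 + y'^2) = C.
Solving for y' and integrating gives
    (x − a)^2 + (y − b)^2 = λ^2,
a circular arc of radius λ. The constants a, b are determined by the endpoint conditions y(-3) = y(11) = 0, and λ is fixed implicitly by the length constraint
    ∫_{-3}^{11} sqrt(1 + y'^2) dx = L.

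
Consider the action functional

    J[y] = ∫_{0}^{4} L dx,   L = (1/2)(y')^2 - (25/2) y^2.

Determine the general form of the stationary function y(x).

The Lagrangian is L = (1/2)(y')^2 - (25/2) y^2.
∂L/∂y = -25y.
∂L/∂y' = y'.
The Euler-Lagrange equation d/dx(∂L/∂y') − ∂L/∂y = 0 becomes:
    y'' + 25 y = 0
General solution: y(x) = A sin(5x) + B cos(5x), where A and B are arbitrary constants fixed by the endpoint conditions.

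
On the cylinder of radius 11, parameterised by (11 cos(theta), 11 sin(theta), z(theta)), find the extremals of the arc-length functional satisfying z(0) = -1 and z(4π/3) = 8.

Parameterise the cylinder of radius R = 11 as
    r(θ) = (11 cos θ, 11 sin θ, z(θ)).
The arc-length element is
    ds = sqrt(121 + (dz/dθ)^2) dθ,
so the Lagrangian is L = sqrt(121 + z'^2).
L depends on z' only, not on z or θ, so ∂L/∂z = 0 and
    ∂L/∂z' = z' / sqrt(121 + z'^2).
The Euler-Lagrange equation gives
    d/dθ( z' / sqrt(121 + z'^2) ) = 0,
so z' is constant. Integrating once:
    z(θ) = a θ + b,
a helix on the cylinder (a straight line when the cylinder is unrolled). The constants a, b are determined by the endpoint conditions.
With endpoint conditions z(0) = -1 and z(4π/3) = 8: from z(0) = b we get b = -1, and a·4π/3 + -1 = 8 gives a = 27/(4π), so
    z(θ) = (27/(4π)) θ − 1.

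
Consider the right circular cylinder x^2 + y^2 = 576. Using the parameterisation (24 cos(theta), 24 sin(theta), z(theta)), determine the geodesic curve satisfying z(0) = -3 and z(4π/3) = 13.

Parameterise the cylinder of radius R = 24 as
    r(θ) = (24 cos θ, 24 sin θ, z(θ)).
The arc-length element is
    ds = sqrt(576 + (dz/dθ)^2) dθ,
so the Lagrangian is L = sqrt(576 + z'^2).
L depends on z' only, not on z or θ, so ∂L/∂z = 0 and
    ∂L/∂z' = z' / sqrt(576 + z'^2).
The Euler-Lagrange equation gives
    d/dθ( z' / sqrt(576 + z'^2) ) = 0,
so z' is constant. Integrating once:
    z(θ) = a θ + b,
a helix on the cylinder (a straight line when the cylinder is unrolled). The constants a, b are determined by the endpoint conditions.
With endpoint conditions z(0) = -3 and z(4π/3) = 13: from z(0) = b we get b = -3, and a·4π/3 + -3 = 13 gives a = 12/π, so
    z(θ) = (12/π) θ − 3.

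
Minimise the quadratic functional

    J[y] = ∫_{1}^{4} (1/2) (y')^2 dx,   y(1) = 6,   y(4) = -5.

The Lagrangian is L = (1/2) (y')^2.
Compute ∂L/∂y = 0, ∂L/∂y' = y'.
The Euler-Lagrange equation d/dx(∂L/∂y') − ∂L/∂y = 0 reduces to
    y'' = 0.
Its general solution is
    y(x) = A x + B,
with A, B fixed by the endpoint conditions.
Applying the endpoint conditions y(1) = 6 and y(4) = -5: solve A·1 + B = 6 and A·4 + B = -5. Subtracting gives A(4 − 1) = -5 − 6, so A = -11/3, and B = 6 − A·1 = 29/3. Therefore
    y(x) = (-11/3) x + 29/3.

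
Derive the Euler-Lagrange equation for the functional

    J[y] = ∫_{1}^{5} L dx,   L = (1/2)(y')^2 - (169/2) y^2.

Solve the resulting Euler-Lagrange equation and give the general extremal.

The Lagrangian is L = (1/2)(y')^2 - (169/2) y^2.
∂L/∂y = -169y.
∂L/∂y' = y'.
The Euler-Lagrange equation d/dx(∂L/∂y') − ∂L/∂y = 0 becomes:
    y'' + 169 y = 0
General solution: y(x) = A sin(13x) + B cos(13x), where A and B are arbitrary constants fixed by the endpoint conditions.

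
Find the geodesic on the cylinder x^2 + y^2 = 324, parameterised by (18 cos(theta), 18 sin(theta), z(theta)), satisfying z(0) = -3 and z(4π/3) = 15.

Parameterise the cylinder of radius R = 18 as
    r(θ) = (18 cos θ, 18 sin θ, z(θ)).
The arc-length element is
    ds = sqrt(324 + (dz/dθ)^2) dθ,
so the Lagrangian is L = sqrt(324 + z'^2).
L depends on z' only, not on z or θ, so ∂L/∂z = 0 and
    ∂L/∂z' = z' / sqrt(324 + z'^2).
The Euler-Lagrange equation gives
    d/dθ( z' / sqrt(324 + z'^2) ) = 0,
so z' is constant. Integrating once:
    z(θ) = a θ + b,
a helix on the cylinder (a straight line when the cylinder is unrolled). The constants a, b are determined by the endpoint conditions.
With endpoint conditions z(0) = -3 and z(4π/3) = 15: from z(0) = b we get b = -3, and a·4π/3 + -3 = 15 gives a = 27/(2π), so
    z(θ) = (27/(2π)) θ − 3.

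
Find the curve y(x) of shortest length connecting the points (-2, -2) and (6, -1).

Arc-length functional: J[y] = ∫ sqrt(1 + (y')^2) dx.
Lagrangian L = sqrt(1 + (y')^2) has no explicit y dependence, so ∂L/∂y = 0 and the Euler-Lagrange equation gives
    d/dx( y' / sqrt(1 + (y')^2) ) = 0  ⇒  y' / sqrt(1 + (y')^2) = const.
Hence y' is constant, so y(x) is affine.
Fitting the endpoints (-2, -2) and (6, -1):
    slope m = ((-1) − (-2)) / (6 − (-2)) = 1/8,
    intercept c = (-2) − m·(-2) = -7/4.
Extremal: y(x) = (1/8) x - 7/4.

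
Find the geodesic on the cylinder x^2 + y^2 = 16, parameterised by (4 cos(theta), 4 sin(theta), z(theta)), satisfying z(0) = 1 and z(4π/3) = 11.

Parameterise the cylinder of radius R = 4 as
    r(θ) = (4 cos θ, 4 sin θ, z(θ)).
The arc-length element is
    ds = sqrt(16 + (dz/dθ)^2) dθ,
so the Lagrangian is L = sqrt(16 + z'^2).
L depends on z' only, not on z or θ, so ∂L/∂z = 0 and
    ∂L/∂z' = z' / sqrt(16 + z'^2).
The Euler-Lagrange equation gives
    d/dθ( z' / sqrt(16 + z'^2) ) = 0,
so z' is constant. Integrating once:
    z(θ) = a θ + b,
a helix on the cylinder (a straight line when the cylinder is unrolled). The constants a, b are determined by the endpoint conditions.
With endpoint conditions z(0) = 1 and z(4π/3) = 11: from z(0) = b we get b = 1, and a·4π/3 + 1 = 11 gives a = 15/(2π), so
    z(θ) = (15/(2π)) θ + 1.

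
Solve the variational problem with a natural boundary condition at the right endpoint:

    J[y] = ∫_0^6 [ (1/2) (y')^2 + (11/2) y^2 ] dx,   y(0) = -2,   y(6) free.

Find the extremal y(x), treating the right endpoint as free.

The Lagrangian L = (1/2) (y')^2 + (11/2) y^2 gives
    ∂L/∂y = 11 y,   ∂L/∂y' = y'.
Euler-Lagrange: y'' − 11 y = 0.
With k = sqrt(11), the general solution is
    y(x) = A cosh(sqrt(11) x) + B sinh(sqrt(11) x).
Fixed left endpoint y(0) = -2 ⇒ A = -2.
The right endpoint x = 6 is free, so the natural (transversality) condition is ∂L/∂y' |_{x=6} = 0, i.e. y'(6) = 0.
Compute y'(x) = A k sinh(k x) + B k cosh(k x), so
    y'(6) = A k sinh(k·6) + B k cosh(k·6) = 0
    ⇒ B = −A tanh(k·6) = 2 tanh(sqrt(11)·6).
Therefore the extremal is
    y(x) = −2 cosh(sqrt(11) x) + 2 tanh(sqrt(11)·6) sinh(sqrt(11) x).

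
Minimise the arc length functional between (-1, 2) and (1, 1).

Arc-length functional: J[y] = ∫ sqrt(1 + (y')^2) dx.
Lagrangian L = sqrt(1 + (y')^2) has no explicit y dependence, so ∂L/∂y = 0 and the Euler-Lagrange equation gives
    d/dx( y' / sqrt(1 + (y')^2) ) = 0  ⇒  y' / sqrt(1 + (y')^2) = const.
Hence y' is constant, so y(x) is affine.
Fitting the endpoints (-1, 2) and (1, 1):
    slope m = (1 − 2) / (1 − (-1)) = -1/2,
    intercept c = 2 − m·(-1) = 3/2.
Extremal: y(x) = (-1/2) x + 3/2.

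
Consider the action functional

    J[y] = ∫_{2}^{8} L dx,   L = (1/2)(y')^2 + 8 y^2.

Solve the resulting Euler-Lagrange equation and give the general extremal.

The Lagrangian is L = (1/2)(y')^2 + 8 y^2.
∂L/∂y = 16y.
∂L/∂y' = y'.
The Euler-Lagrange equation d/dx(∂L/∂y') − ∂L/∂y = 0 becomes:
    y'' - 16 y = 0
General solution: y(x) = A e^(4x) + B e^(-4x), where A and B are arbitrary constants fixed by the endpoint conditions.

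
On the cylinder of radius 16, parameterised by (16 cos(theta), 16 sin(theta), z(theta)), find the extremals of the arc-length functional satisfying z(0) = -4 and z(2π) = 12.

Parameterise the cylinder of radius R = 16 as
    r(θ) = (16 cos θ, 16 sin θ, z(θ)).
The arc-length element is
    ds = sqrt(256 + (dz/dθ)^2) dθ,
so the Lagrangian is L = sqrt(256 + z'^2).
L depends on z' only, not on z or θ, so ∂L/∂z = 0 and
    ∂L/∂z' = z' / sqrt(256 + z'^2).
The Euler-Lagrange equation gives
    d/dθ( z' / sqrt(256 + z'^2) ) = 0,
so z' is constant. Integrating once:
    z(θ) = a θ + b,
a helix on the cylinder (a straight line when the cylinder is unrolled). The constants a, b are determined by the endpoint conditions.
With endpoint conditions z(0) = -4 and z(2π) = 12: from z(0) = b we get b = -4, and a·2π + -4 = 12 gives a = 8/π, so
    z(θ) = (8/π) θ − 4.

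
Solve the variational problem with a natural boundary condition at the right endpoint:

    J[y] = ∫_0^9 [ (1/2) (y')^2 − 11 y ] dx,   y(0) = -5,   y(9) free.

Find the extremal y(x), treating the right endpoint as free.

The Lagrangian L = (1/2) (y')^2 − 11 y gives
    ∂L/∂y = −11,   ∂L/∂y' = y'.
Euler-Lagrange: d/dx(y') − (−11) = 0, i.e. y'' + 11 = 0, so
    y(x) = −(11/2) x^2 + C1 x + C2.
Fixed left endpoint y(0) = -5 ⇒ C2 = -5.
The right endpoint x = 9 is free, so the natural (transversality) condition is ∂L/∂y' |_{x=9} = 0, i.e. y'(9) = 0.
Compute y'(x) = −11 x + C1, so y'(9) = −99 + C1 = 0 ⇒ C1 = 99.
Therefore the extremal is
    y(x) = −(11/2) x^2 + 99 x − 5.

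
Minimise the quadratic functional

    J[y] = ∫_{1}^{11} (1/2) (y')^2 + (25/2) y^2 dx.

The Lagrangian is L = (1/2) (y')^2 + (25/2) y^2.
Compute ∂L/∂y = 25y, ∂L/∂y' = y'.
The Euler-Lagrange equation d/dx(∂L/∂y') − ∂L/∂y = 0 reduces to
    y'' − 25 y = 0.
Its general solution is
    y(x) = A e^(5x) + B e^(−5x),
with A, B fixed by the endpoint conditions.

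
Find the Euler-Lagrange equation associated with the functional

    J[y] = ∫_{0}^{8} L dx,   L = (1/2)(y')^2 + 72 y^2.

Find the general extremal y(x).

The Lagrangian is L = (1/2)(y')^2 + 72 y^2.
∂L/∂y = 144y.
∂L/∂y' = y'.
The Euler-Lagrange equation d/dx(∂L/∂y') − ∂L/∂y = 0 becomes:
    y'' - 144 y = 0
General solution: y(x) = A e^(12x) + B e^(-12x), where A and B are arbitrary constants fixed by the endpoint conditions.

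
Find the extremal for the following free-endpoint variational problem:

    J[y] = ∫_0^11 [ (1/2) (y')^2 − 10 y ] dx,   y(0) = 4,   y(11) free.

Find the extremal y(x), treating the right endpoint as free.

The Lagrangian L = (1/2) (y')^2 − 10 y gives
    ∂L/∂y = −10,   ∂L/∂y' = y'.
Euler-Lagrange: d/dx(y') − (−10) = 0, i.e. y'' + 10 = 0, so
    y(x) = −(10/2) x^2 + C1 x + C2.
Fixed left endpoint y(0) = 4 ⇒ C2 = 4.
The right endpoint x = 11 is free, so the natural (transversality) condition is ∂L/∂y' |_{x=11} = 0, i.e. y'(11) = 0.
Compute y'(x) = −10 x + C1, so y'(11) = −110 + C1 = 0 ⇒ C1 = 110.
Therefore the extremal is
    y(x) = −5 x^2 + 110 x + 4.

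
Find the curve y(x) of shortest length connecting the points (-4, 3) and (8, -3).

Arc-length functional: J[y] = ∫ sqrt(1 + (y')^2) dx.
Lagrangian L = sqrt(1 + (y')^2) has no explicit y dependence, so ∂L/∂y = 0 and the Euler-Lagrange equation gives
    d/dx( y' / sqrt(1 + (y')^2) ) = 0  ⇒  y' / sqrt(1 + (y')^2) = const.
Hence y' is constant, so y(x) is affine.
Fitting the endpoints (-4, 3) and (8, -3):
    slope m = ((-3) − 3) / (8 − (-4)) = -1/2,
    intercept c = 3 − m·(-4) = 1.
Extremal: y(x) = (-1/2) x + 1.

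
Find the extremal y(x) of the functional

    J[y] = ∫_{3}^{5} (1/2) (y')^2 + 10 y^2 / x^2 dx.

The Lagrangian is L = (1/2) (y')^2 + 10 y^2 / x^2.
Compute ∂L/∂y = 20y/x^2, ∂L/∂y' = y'.
The Euler-Lagrange equation d/dx(∂L/∂y') − ∂L/∂y = 0 reduces to
    y'' − 20/x^2 · y = 0  (x > 0).
Its general solution is
    y(x) = A x^5 + B x^(-4),
with A, B fixed by the endpoint conditions.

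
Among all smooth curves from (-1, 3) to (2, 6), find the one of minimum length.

Arc-length functional: J[y] = ∫ sqrt(1 + (y')^2) dx.
Lagrangian L = sqrt(1 + (y')^2) has no explicit y dependence, so ∂L/∂y = 0 and the Euler-Lagrange equation gives
    d/dx( y' / sqrt(1 + (y')^2) ) = 0  ⇒  y' / sqrt(1 + (y')^2) = const.
Hence y' is constant, so y(x) is affine.
Fitting the endpoints (-1, 3) and (2, 6):
    slope m = (6 − 3) / (2 − (-1)) = 1,
    intercept c = 3 − m·(-1) = 4.
Extremal: y(x) = x + 4.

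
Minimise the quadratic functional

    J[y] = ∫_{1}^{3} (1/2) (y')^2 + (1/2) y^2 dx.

The Lagrangian is L = (1/2) (y')^2 + (1/2) y^2.
Compute ∂L/∂y = y, ∂L/∂y' = y'.
The Euler-Lagrange equation d/dx(∂L/∂y') − ∂L/∂y = 0 reduces to
    y'' − y = 0.
Its general solution is
    y(x) = A e^x + B e^(−x),
with A, B fixed by the endpoint conditions.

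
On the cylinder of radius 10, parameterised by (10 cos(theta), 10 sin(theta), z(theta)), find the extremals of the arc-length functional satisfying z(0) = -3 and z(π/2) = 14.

Parameterise the cylinder of radius R = 10 as
    r(θ) = (10 cos θ, 10 sin θ, z(θ)).
The arc-length element is
    ds = sqrt(100 + (dz/dθ)^2) dθ,
so the Lagrangian is L = sqrt(100 + z'^2).
L depends on z' only, not on z or θ, so ∂L/∂z = 0 and
    ∂L/∂z' = z' / sqrt(100 + z'^2).
The Euler-Lagrange equation gives
    d/dθ( z' / sqrt(100 + z'^2) ) = 0,
so z' is constant. Integrating once:
    z(θ) = a θ + b,
a helix on the cylinder (a straight line when the cylinder is unrolled). The constants a, b are determined by the endpoint conditions.
With endpoint conditions z(0) = -3 and z(π/2) = 14: from z(0) = b we get b = -3, and a·π/2 + -3 = 14 gives a = 34/π, so
    z(θ) = (34/π) θ − 3.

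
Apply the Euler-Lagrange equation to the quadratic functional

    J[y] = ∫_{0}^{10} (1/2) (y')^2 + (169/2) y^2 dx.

The Lagrangian is L = (1/2) (y')^2 + (169/2) y^2.
Compute ∂L/∂y = 169y, ∂L/∂y' = y'.
The Euler-Lagrange equation d/dx(∂L/∂y') − ∂L/∂y = 0 reduces to
    y'' − 169 y = 0.
Its general solution is
    y(x) = A e^(13x) + B e^(−13x),
with A, B fixed by the endpoint conditions.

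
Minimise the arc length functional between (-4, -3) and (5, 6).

Arc-length functional: J[y] = ∫ sqrt(1 + (y')^2) dx.
Lagrangian L = sqrt(1 + (y')^2) has no explicit y dependence, so ∂L/∂y = 0 and the Euler-Lagrange equation gives
    d/dx( y' / sqrt(1 + (y')^2) ) = 0  ⇒  y' / sqrt(1 + (y')^2) = const.
Hence y' is constant, so y(x) is affine.
Fitting the endpoints (-4, -3) and (5, 6):
    slope m = (6 − (-3)) / (5 − (-4)) = 1,
    intercept c = (-3) − m·(-4) = 1.
Extremal: y(x) = x + 1.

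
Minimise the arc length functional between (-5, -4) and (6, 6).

Arc-length functional: J[y] = ∫ sqrt(1 + (y')^2) dx.
Lagrangian L = sqrt(1 + (y')^2) has no explicit y dependence, so ∂L/∂y = 0 and the Euler-Lagrange equation gives
    d/dx( y' / sqrt(1 + (y')^2) ) = 0  ⇒  y' / sqrt(1 + (y')^2) = const.
Hence y' is constant, so y(x) is affine.
Fitting the endpoints (-5, -4) and (6, 6):
    slope m = (6 − (-4)) / (6 − (-5)) = 10/11,
    intercept c = (-4) − m·(-5) = 6/11.
Extremal: y(x) = (10/11) x + 6/11.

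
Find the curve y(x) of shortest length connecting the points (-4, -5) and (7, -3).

Arc-length functional: J[y] = ∫ sqrt(1 + (y')^2) dx.
Lagrangian L = sqrt(1 + (y')^2) has no explicit y dependence, so ∂L/∂y = 0 and the Euler-Lagrange equation gives
    d/dx( y' / sqrt(1 + (y')^2) ) = 0  ⇒  y' / sqrt(1 + (y')^2) = const.
Hence y' is constant, so y(x) is affine.
Fitting the endpoints (-4, -5) and (7, -3):
    slope m = ((-3) − (-5)) / (7 − (-4)) = 2/11,
    intercept c = (-5) − m·(-4) = -47/11.
Extremal: y(x) = (2/11) x - 47/11.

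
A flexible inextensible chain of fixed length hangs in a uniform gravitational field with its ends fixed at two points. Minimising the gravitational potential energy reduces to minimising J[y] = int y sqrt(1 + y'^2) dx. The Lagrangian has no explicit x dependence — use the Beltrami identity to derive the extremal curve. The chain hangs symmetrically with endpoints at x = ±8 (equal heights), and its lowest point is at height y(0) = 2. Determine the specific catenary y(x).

The Lagrangian L(y, y') = y sqrt(1 + y'^2) has no explicit x dependence, so the Beltrami identity applies:
    L − y' ∂L/∂y' = C.
Compute ∂L/∂y' = y · y' / sqrt(1 + y'^2). Then
    L − y' ∂L/∂y'
    = y sqrt(1 + y'^2) − y · y'^2 / sqrt(1 + y'^2)
    = y (1 + y'^2 − y'^2) / sqrt(1 + y'^2)
    = y / sqrt(1 + y'^2) = C.
Squaring gives y^2 = C^2 (1 + y'^2), i.e.
    y'^2 = y^2 / C^2 − 1.
Separating variables,
    dy / sqrt(y^2 − C^2) = dx / C,
and integrating gives arccosh(y / C) = (x − a)/C, so
    y(x) = C cosh((x − a)/C),
the catenary. The constants C and a are fixed by the two endpoint conditions (and, for the hanging-chain problem, the length constraint selects C).
Now fit the given data. The endpoints x = ±8 are symmetric at equal height, so the catenary is even about its minimum: a = 0 and y(x) = C cosh(x/C). The lowest point is y(0) = C cosh(0) = C, and we are told y(0) = 2, so C = 2. Therefore
    y(x) = 2 cosh(x/2),
and at the endpoints
    y(±8) = 2 cosh(8/2).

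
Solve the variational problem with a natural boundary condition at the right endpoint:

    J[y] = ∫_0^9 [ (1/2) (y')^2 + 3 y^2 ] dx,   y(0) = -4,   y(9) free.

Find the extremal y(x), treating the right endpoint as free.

The Lagrangian L = (1/2) (y')^2 + 3 y^2 gives
    ∂L/∂y = 6 y,   ∂L/∂y' = y'.
Euler-Lagrange: y'' − 6 y = 0.
With k = sqrt(6), the general solution is
    y(x) = A cosh(sqrt(6) x) + B sinh(sqrt(6) x).
Fixed left endpoint y(0) = -4 ⇒ A = -4.
The right endpoint x = 9 is free, so the natural (transversality) condition is ∂L/∂y' |_{x=9} = 0, i.e. y'(9) = 0.
Compute y'(x) = A k sinh(k x) + B k cosh(k x), so
    y'(9) = A k sinh(k·9) + B k cosh(k·9) = 0
    ⇒ B = −A tanh(k·9) = 4 tanh(sqrt(6)·9).
Therefore the extremal is
    y(x) = −4 cosh(sqrt(6) x) + 4 tanh(sqrt(6)·9) sinh(sqrt(6) x).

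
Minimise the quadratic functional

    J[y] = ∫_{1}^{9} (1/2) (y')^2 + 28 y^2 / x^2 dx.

The Lagrangian is L = (1/2) (y')^2 + 28 y^2 / x^2.
Compute ∂L/∂y = 56y/x^2, ∂L/∂y' = y'.
The Euler-Lagrange equation d/dx(∂L/∂y') − ∂L/∂y = 0 reduces to
    y'' − 56/x^2 · y = 0  (x > 0).
Its general solution is
    y(x) = A x^8 + B x^(-7),
with A, B fixed by the endpoint conditions.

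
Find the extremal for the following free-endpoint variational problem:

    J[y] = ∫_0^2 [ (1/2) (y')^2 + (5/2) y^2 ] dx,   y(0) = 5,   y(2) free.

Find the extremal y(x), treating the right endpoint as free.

The Lagrangian L = (1/2) (y')^2 + (5/2) y^2 gives
    ∂L/∂y = 5 y,   ∂L/∂y' = y'.
Euler-Lagrange: y'' − 5 y = 0.
With k = sqrt(5), the general solution is
    y(x) = A cosh(sqrt(5) x) + B sinh(sqrt(5) x).
Fixed left endpoint y(0) = 5 ⇒ A = 5.
The right endpoint x = 2 is free, so the natural (transversality) condition is ∂L/∂y' |_{x=2} = 0, i.e. y'(2) = 0.
Compute y'(x) = A k sinh(k x) + B k cosh(k x), so
    y'(2) = A k sinh(k·2) + B k cosh(k·2) = 0
    ⇒ B = −A tanh(k·2) = − 5 tanh(sqrt(5)·2).
Therefore the extremal is
    y(x) = 5 cosh(sqrt(5) x) − 5 tanh(sqrt(5)·2) sinh(sqrt(5) x).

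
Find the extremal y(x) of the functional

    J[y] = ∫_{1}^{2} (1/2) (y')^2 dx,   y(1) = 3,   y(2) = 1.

The Lagrangian is L = (1/2) (y')^2.
Compute ∂L/∂y = 0, ∂L/∂y' = y'.
The Euler-Lagrange equation d/dx(∂L/∂y') − ∂L/∂y = 0 reduces to
    y'' = 0.
Its general solution is
    y(x) = A x + B,
with A, B fixed by the endpoint conditions.
Applying the endpoint conditions y(1) = 3 and y(2) = 1: solve A·1 + B = 3 and A·2 + B = 1. Subtracting gives A(2 − 1) = 1 − 3, so A = -2, and B = 3 − A·1 = 5. Therefore
    y(x) = -2 x + 5.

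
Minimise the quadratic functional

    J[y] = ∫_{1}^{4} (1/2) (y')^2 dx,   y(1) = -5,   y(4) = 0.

The Lagrangian is L = (1/2) (y')^2.
Compute ∂L/∂y = 0, ∂L/∂y' = y'.
The Euler-Lagrange equation d/dx(∂L/∂y') − ∂L/∂y = 0 reduces to
    y'' = 0.
Its general solution is
    y(x) = A x + B,
with A, B fixed by the endpoint conditions.
Applying the endpoint conditions y(1) = -5 and y(4) = 0: solve A·1 + B = -5 and A·4 + B = 0. Subtracting gives A(4 − 1) = 0 − -5, so A = 5/3, and B = -5 − A·1 = -20/3. Therefore
    y(x) = (5/3) x - 20/3.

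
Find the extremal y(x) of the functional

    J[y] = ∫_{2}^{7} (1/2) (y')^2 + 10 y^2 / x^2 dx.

The Lagrangian is L = (1/2) (y')^2 + 10 y^2 / x^2.
Compute ∂L/∂y = 20y/x^2, ∂L/∂y' = y'.
The Euler-Lagrange equation d/dx(∂L/∂y') − ∂L/∂y = 0 reduces to
    y'' − 20/x^2 · y = 0  (x > 0).
Its general solution is
    y(x) = A x^5 + B x^(-4),
with A, B fixed by the endpoint conditions.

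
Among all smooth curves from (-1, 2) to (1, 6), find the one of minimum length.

Arc-length functional: J[y] = ∫ sqrt(1 + (y')^2) dx.
Lagrangian L = sqrt(1 + (y')^2) has no explicit y dependence, so ∂L/∂y = 0 and the Euler-Lagrange equation gives
    d/dx( y' / sqrt(1 + (y')^2) ) = 0  ⇒  y' / sqrt(1 + (y')^2) = const.
Hence y' is constant, so y(x) is affine.
Fitting the endpoints (-1, 2) and (1, 6):
    slope m = (6 − 2) / (1 − (-1)) = 2,
    intercept c = 2 − m·(-1) = 4.
Extremal: y(x) = 2 x + 4.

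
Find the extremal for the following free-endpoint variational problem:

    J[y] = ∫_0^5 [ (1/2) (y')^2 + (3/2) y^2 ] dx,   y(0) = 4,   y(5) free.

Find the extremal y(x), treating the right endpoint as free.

The Lagrangian L = (1/2) (y')^2 + (3/2) y^2 gives
    ∂L/∂y = 3 y,   ∂L/∂y' = y'.
Euler-Lagrange: y'' − 3 y = 0.
With k = sqrt(3), the general solution is
    y(x) = A cosh(sqrt(3) x) + B sinh(sqrt(3) x).
Fixed left endpoint y(0) = 4 ⇒ A = 4.
The right endpoint x = 5 is free, so the natural (transversality) condition is ∂L/∂y' |_{x=5} = 0, i.e. y'(5) = 0.
Compute y'(x) = A k sinh(k x) + B k cosh(k x), so
    y'(5) = A k sinh(k·5) + B k cosh(k·5) = 0
    ⇒ B = −A tanh(k·5) = − 4 tanh(sqrt(3)·5).
Therefore the extremal is
    y(x) = 4 cosh(sqrt(3) x) − 4 tanh(sqrt(3)·5) sinh(sqrt(3) x).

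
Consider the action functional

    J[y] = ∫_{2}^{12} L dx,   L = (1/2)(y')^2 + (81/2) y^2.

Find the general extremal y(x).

The Lagrangian is L = (1/2)(y')^2 + (81/2) y^2.
∂L/∂y = 81y.
∂L/∂y' = y'.
The Euler-Lagrange equation d/dx(∂L/∂y') − ∂L/∂y = 0 becomes:
    y'' - 81 y = 0
General solution: y(x) = A e^(9x) + B e^(-9x), where A and B are arbitrary constants fixed by the endpoint conditions.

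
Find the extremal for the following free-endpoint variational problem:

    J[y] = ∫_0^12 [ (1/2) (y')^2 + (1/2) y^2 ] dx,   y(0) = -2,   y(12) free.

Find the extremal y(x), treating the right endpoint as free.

The Lagrangian L = (1/2) (y')^2 + (1/2) y^2 gives
    ∂L/∂y = 1 y,   ∂L/∂y' = y'.
Euler-Lagrange: y'' − y = 0.
With k = 1, the general solution is
    y(x) = A cosh(x) + B sinh(x).
Fixed left endpoint y(0) = -2 ⇒ A = -2.
The right endpoint x = 12 is free, so the natural (transversality) condition is ∂L/∂y' |_{x=12} = 0, i.e. y'(12) = 0.
Compute y'(x) = A k sinh(k x) + B k cosh(k x), so
    y'(12) = A k sinh(k·12) + B k cosh(k·12) = 0
    ⇒ B = −A tanh(k·12) = 2 tanh(1·12).
Therefore the extremal is
    y(x) = −2 cosh(1 x) + 2 tanh(1·12) sinh(1 x).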